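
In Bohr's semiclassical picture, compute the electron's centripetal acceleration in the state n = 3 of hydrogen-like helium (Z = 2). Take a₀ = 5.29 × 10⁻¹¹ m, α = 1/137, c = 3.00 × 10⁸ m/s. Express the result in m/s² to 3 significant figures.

r = n²a₀/Z = 2.38 × 10⁻¹⁰ m, v = Zαc/n = 1.46 × 10⁶ m/s
a = v²/r = (1.46 × 10⁶)² / 2.38 × 10⁻¹⁰ = 8.95 × 10²¹ m/s²

8.95 × 10²¹ m/s²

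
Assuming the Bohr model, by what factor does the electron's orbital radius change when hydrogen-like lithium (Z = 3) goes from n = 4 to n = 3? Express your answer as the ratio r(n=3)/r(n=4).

9/16

r ∝ Z^-1 · n^2; with Z fixed, r ∝ n^2.
r(n=3)/r(n=4) = (3/4)^2 = 9/16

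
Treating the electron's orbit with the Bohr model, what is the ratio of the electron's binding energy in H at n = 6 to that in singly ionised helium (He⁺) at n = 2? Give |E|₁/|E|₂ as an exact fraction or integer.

1/36

|E| ∝ Z^2 · n^-2
|E|₁/|E|₂ = (1/2)^2 · (6/2)^-2 = 1/36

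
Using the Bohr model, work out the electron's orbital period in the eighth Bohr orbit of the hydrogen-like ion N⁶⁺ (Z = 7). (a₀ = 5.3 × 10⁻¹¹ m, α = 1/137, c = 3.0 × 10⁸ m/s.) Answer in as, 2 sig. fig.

r = n²a₀/Z = 8²·5.3 × 10⁻¹¹/7 = 4.8 × 10⁻¹⁰ m
v = Zαc/n = 7·0.0073·3.0 × 10⁸/8 = 1.9 × 10⁶ m/s
T = 2πr/v = 1.6 × 10⁻¹⁵ s = 1600 as

1600 as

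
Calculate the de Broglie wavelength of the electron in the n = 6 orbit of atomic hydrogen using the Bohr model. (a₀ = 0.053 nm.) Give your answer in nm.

2.0 nm

The Bohr quantisation condition is nλ = 2πr_n.
r_n = n²a₀/Z = 1.9 nm
λ = 2πr_n/n = 2π·1.9/6 = 2.0 nm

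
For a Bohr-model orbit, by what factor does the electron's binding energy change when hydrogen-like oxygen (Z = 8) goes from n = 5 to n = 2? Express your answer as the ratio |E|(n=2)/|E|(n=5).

25/4

|E| ∝ Z^2 · n^-2; with Z fixed, |E| ∝ n^-2.
|E|(n=2)/|E|(n=5) = (2/5)^-2 = 25/4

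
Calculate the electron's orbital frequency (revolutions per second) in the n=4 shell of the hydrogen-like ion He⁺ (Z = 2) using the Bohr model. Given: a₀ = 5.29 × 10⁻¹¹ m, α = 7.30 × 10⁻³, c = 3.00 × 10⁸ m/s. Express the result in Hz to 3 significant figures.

4.12 × 10¹⁴ Hz

r = n²a₀/Z = 4.23 × 10⁻¹⁰ m, v = Zαc/n = 1.09 × 10⁶ m/s
f = v/(2πr) = 4.12 × 10¹⁴ Hz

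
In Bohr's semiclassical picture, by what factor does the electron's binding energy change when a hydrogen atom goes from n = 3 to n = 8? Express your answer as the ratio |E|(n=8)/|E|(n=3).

|E| ∝ Z^2 · n^-2; with Z fixed, |E| ∝ n^-2.
|E|(n=8)/|E|(n=3) = (8/3)^-2 = 9/64

9/64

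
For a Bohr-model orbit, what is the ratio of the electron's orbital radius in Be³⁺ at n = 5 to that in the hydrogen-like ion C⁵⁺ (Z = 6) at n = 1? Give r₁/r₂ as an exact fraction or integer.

75/2

r ∝ Z^-1 · n^2
r₁/r₂ = (4/6)^-1 · (5/1)^2 = 75/2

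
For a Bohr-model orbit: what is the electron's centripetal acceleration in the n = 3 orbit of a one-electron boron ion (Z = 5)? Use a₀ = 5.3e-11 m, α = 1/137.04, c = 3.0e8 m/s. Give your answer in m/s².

r = n²a₀/Z = 9.5e-11 m, v = Zαc/n = 3.6e6 m/s
a = v²/r = (3.6e6)² / 9.5e-11 = 1.4e23 m/s²

1.4e23 m/s²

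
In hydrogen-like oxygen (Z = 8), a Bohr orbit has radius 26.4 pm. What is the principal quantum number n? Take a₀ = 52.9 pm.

2

r_n = n²a₀/Z ⇒ n² = rZ/a₀ = 26.4 × 8 / 52.9 ≈ 3.99
n = 2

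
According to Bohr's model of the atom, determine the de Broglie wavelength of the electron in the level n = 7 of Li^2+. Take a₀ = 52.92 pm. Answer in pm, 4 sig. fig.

The Bohr quantisation condition is nλ = 2πr_n.
r_n = n²a₀/Z = 864.4 pm
λ = 2πr_n/n = 2π·864.4/7 = 775.8 pm

775.8 pm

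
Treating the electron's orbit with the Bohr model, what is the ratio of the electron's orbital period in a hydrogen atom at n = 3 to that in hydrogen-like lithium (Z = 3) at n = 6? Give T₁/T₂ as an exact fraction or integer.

9/8

T ∝ Z^-2 · n^3
T₁/T₂ = (1/3)^-2 · (3/6)^3 = 9/8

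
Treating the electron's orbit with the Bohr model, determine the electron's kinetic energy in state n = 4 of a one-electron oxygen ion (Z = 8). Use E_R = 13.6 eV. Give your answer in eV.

54.4 eV

For a Coulomb orbit the virial theorem gives K = −E_n.
E_n = −E_R·Z²/n², so K = E_R·Z²/n² = 13.6 × 8²/4² = 54.4 eV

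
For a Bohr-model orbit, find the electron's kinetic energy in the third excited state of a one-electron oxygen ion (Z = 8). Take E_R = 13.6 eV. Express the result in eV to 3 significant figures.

54.4 eV

For a Coulomb orbit the virial theorem gives K = −E_n.
E_n = −E_R·Z²/n², so K = E_R·Z²/n² = 13.6 × 8²/4² = 54.4 eV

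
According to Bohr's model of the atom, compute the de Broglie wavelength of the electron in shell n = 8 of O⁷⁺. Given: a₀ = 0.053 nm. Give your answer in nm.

0.33 nm

The Bohr quantisation condition is nλ = 2πr_n.
r_n = n²a₀/Z = 0.42 nm
λ = 2πr_n/n = 2π·0.42/8 = 0.33 nm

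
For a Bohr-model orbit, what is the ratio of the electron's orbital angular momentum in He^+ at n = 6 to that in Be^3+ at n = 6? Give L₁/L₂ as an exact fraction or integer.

1

L = nℏ is independent of Z.
L₁/L₂ = n₁/n₂ = 6/6 = 1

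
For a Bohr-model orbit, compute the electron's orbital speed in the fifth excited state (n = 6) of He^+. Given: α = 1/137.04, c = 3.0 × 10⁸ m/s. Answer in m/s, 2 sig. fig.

7.3 × 10⁵ m/s

v_n = Zαc/n = 2 × 0.0073 × 3.0 × 10⁸ / 6
    = 7.3 × 10⁵ m/s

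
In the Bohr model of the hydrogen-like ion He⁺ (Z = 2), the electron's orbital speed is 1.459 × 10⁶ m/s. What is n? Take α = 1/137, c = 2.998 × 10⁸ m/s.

v_n = Zαc/n ⇒ n = Zαc/v = 2 × 0.007299 × 2.998 × 10⁸ / 1.459 × 10⁶ ≈ 3.00
n = 3

3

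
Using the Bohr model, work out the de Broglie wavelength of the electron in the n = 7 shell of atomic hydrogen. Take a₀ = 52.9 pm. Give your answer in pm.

The Bohr quantisation condition is nλ = 2πr_n.
r_n = n²a₀/Z = 2590 pm
λ = 2πr_n/n = 2π·2590/7 = 2330 pm

2330 pm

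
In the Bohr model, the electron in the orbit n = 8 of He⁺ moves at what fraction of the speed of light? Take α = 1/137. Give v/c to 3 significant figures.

v_n = Zαc/n, so v/c = Zα/n = 2 × 0.00730 / 8 = 0.00182

0.00182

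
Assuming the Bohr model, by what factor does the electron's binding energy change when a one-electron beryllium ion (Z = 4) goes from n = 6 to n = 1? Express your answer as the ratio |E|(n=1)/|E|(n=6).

36

|E| ∝ Z^2 · n^-2; with Z fixed, |E| ∝ n^-2.
|E|(n=1)/|E|(n=6) = (1/6)^-2 = 36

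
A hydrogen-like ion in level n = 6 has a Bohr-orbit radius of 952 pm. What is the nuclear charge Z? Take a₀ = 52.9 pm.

r_n = n²a₀/Z ⇒ Z = n²a₀/r = 6² × 52.9 / 952 ≈ 2.00
Z = 2

2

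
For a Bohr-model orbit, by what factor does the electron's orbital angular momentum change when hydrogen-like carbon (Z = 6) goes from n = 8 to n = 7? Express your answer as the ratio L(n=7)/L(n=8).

L = nℏ depends only on n, so L ∝ n.
L(n=7)/L(n=8) = (7/8)^1 = 7/8

7/8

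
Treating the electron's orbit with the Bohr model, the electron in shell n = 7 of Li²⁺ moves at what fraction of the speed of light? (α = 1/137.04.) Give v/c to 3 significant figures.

v_n = Zαc/n, so v/c = Zα/n = 3 × 0.00730 / 7 = 0.00313

0.00313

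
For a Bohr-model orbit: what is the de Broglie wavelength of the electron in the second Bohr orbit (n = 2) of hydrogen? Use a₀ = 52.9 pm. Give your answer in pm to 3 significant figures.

665 pm

The Bohr quantisation condition is nλ = 2πr_n.
r_n = n²a₀/Z = 212 pm
λ = 2πr_n/n = 2π·212/2 = 665 pm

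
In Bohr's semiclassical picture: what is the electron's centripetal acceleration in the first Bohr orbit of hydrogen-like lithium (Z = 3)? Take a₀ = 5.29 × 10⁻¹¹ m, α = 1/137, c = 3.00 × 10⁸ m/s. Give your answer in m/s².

2.45 × 10²⁴ m/s²

r = n²a₀/Z = 1.76 × 10⁻¹¹ m, v = Zαc/n = 6.57 × 10⁶ m/s
a = v²/r = (6.57 × 10⁶)² / 1.76 × 10⁻¹¹ = 2.45 × 10²⁴ m/s²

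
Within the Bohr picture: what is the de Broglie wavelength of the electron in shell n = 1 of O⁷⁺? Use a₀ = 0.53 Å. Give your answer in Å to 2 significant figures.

0.42 Å

The Bohr quantisation condition is nλ = 2πr_n.
r_n = n²a₀/Z = 0.066 Å
λ = 2πr_n/n = 2π·0.066/1 = 0.42 Å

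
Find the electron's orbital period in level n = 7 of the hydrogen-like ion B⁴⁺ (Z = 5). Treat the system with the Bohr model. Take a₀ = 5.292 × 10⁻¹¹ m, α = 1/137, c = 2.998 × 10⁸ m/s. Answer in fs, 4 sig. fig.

r = n²a₀/Z = 7²·5.292 × 10⁻¹¹/5 = 5.186 × 10⁻¹⁰ m
v = Zαc/n = 5·0.007299·2.998 × 10⁸/7 = 1.563 × 10⁶ m/s
T = 2πr/v = 2.085 × 10⁻¹⁵ s = 2.085 fs

2.085 fs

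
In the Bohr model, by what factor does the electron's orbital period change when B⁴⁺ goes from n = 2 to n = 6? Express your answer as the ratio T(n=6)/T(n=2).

T ∝ Z^-2 · n^3; with Z fixed, T ∝ n^3.
T(n=6)/T(n=2) = (6/2)^3 = 27

27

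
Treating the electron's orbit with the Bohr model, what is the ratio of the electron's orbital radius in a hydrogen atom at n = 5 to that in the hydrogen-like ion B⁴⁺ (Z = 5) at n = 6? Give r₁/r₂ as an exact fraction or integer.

125/36

r ∝ Z^-1 · n^2
r₁/r₂ = (1/5)^-1 · (5/6)^2 = 125/36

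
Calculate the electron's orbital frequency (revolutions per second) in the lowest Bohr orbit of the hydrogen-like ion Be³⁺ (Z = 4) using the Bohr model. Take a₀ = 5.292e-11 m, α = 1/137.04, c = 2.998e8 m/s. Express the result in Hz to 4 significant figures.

1.053e17 Hz

r = n²a₀/Z = 1.323e-11 m, v = Zαc/n = 8.751e6 m/s
f = v/(2πr) = 1.053e17 Hz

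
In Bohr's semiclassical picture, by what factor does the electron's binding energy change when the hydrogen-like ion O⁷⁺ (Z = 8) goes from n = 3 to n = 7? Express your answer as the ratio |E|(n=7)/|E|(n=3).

|E| ∝ Z^2 · n^-2; with Z fixed, |E| ∝ n^-2.
|E|(n=7)/|E|(n=3) = (7/3)^-2 = 9/49

9/49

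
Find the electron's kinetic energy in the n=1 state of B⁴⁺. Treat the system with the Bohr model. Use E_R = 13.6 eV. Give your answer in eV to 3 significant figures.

For a Coulomb orbit the virial theorem gives K = −E_n.
E_n = −E_R·Z²/n², so K = E_R·Z²/n² = 13.6 × 5²/1² = 340 eV

340 eV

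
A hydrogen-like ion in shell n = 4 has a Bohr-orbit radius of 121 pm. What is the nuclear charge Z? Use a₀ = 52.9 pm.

r_n = n²a₀/Z ⇒ Z = n²a₀/r = 4² × 52.9 / 121 ≈ 7.00
Z = 7

7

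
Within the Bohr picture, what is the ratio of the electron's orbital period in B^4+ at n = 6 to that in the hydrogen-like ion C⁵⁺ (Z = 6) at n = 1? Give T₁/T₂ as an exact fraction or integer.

T ∝ Z^-2 · n^3
T₁/T₂ = (5/6)^-2 · (6/1)^3 = 7776/25

7776/25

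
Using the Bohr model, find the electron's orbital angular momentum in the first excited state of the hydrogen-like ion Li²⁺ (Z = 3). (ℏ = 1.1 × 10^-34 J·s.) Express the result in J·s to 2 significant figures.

2.2 × 10^-34 J·s

L_n = nℏ = 2 × 1.1 × 10^-34 = 2.2 × 10^-34 J·s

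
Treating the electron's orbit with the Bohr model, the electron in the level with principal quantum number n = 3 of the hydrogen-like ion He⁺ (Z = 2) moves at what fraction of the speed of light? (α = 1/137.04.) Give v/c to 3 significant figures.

v_n = Zαc/n, so v/c = Zα/n = 2 × 0.00730 / 3 = 0.00486

0.00486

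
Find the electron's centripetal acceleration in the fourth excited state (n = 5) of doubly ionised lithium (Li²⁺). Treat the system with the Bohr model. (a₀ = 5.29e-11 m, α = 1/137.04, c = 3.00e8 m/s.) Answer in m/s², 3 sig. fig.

r = n²a₀/Z = 4.41e-10 m, v = Zαc/n = 1.31e6 m/s
a = v²/r = (1.31e6)² / 4.41e-10 = 3.91e21 m/s²

3.91e21 m/s²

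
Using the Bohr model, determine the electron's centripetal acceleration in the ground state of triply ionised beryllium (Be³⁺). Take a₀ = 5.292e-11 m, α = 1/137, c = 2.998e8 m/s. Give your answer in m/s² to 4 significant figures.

r = n²a₀/Z = 1.323e-11 m, v = Zαc/n = 8.753e6 m/s
a = v²/r = (8.753e6)² / 1.323e-11 = 5.791e24 m/s²

5.791e24 m/s²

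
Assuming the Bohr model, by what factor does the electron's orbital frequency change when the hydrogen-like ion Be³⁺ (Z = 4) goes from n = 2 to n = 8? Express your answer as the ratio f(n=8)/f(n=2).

1/64

f ∝ Z^2 · n^-3; with Z fixed, f ∝ n^-3.
f(n=8)/f(n=2) = (8/2)^-3 = 1/64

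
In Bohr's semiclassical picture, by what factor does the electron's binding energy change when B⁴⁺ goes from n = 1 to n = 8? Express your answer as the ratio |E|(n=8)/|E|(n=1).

|E| ∝ Z^2 · n^-2; with Z fixed, |E| ∝ n^-2.
|E|(n=8)/|E|(n=1) = (8/1)^-2 = 1/64

1/64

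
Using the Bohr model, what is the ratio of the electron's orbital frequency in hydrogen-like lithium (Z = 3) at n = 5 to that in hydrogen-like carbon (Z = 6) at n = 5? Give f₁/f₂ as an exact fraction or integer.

f ∝ Z^2 · n^-3
f₁/f₂ = (3/6)^2 · (5/5)^-3 = 1/4

1/4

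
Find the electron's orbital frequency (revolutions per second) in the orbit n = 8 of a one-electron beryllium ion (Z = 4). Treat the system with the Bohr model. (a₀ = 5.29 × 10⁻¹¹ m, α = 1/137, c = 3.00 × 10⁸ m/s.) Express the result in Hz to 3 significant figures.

2.06 × 10¹⁴ Hz

r = n²a₀/Z = 8.46 × 10⁻¹⁰ m, v = Zαc/n = 1.09 × 10⁶ m/s
f = v/(2πr) = 2.06 × 10¹⁴ Hz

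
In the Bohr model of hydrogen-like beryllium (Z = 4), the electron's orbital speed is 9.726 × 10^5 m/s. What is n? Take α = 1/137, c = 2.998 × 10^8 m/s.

9

v_n = Zαc/n ⇒ n = Zαc/v = 4 × 0.007299 × 2.998 × 10^8 / 9.726 × 10^5 ≈ 9.00
n = 9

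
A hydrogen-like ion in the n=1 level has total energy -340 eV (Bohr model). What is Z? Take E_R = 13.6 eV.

5

E_n = −E_R Z²/n² ⇒ Z² = −E_n n²/E_R = 340 × 1² / 13.6 ≈ 25.00
Z = 5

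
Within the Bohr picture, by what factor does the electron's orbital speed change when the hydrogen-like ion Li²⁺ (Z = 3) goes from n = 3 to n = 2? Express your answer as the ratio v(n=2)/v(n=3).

3/2

v ∝ Z^1 · n^-1; with Z fixed, v ∝ n^-1.
v(n=2)/v(n=3) = (2/3)^-1 = 3/2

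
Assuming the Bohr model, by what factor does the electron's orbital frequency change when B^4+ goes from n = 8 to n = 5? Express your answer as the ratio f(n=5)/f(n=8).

512/125

f ∝ Z^2 · n^-3; with Z fixed, f ∝ n^-3.
f(n=5)/f(n=8) = (5/8)^-3 = 512/125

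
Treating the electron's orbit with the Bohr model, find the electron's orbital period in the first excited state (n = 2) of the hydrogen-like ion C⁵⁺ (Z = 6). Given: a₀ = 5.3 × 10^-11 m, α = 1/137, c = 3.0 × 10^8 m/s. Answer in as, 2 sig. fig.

34 as

r = n²a₀/Z = 2²·5.3 × 10^-11/6 = 3.5 × 10^-11 m
v = Zαc/n = 6·0.0073·3.0 × 10^8/2 = 6.6 × 10^6 m/s
T = 2πr/v = 3.4 × 10^-17 s = 34 as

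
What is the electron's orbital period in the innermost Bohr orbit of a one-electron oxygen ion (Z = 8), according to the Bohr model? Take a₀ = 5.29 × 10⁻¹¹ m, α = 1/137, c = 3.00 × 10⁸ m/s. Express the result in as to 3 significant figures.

r = n²a₀/Z = 1²·5.29 × 10⁻¹¹/8 = 6.61 × 10⁻¹² m
v = Zαc/n = 8·0.00730·3.00 × 10⁸/1 = 1.75 × 10⁷ m/s
T = 2πr/v = 2.37 × 10⁻¹⁸ s = 2.37 as

2.37 as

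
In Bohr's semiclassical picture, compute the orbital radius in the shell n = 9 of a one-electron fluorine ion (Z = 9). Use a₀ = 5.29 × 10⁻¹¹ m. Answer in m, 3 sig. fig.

4.76 × 10⁻¹⁰ m

r_n = n²a₀/Z = 9² × 5.29 × 10⁻¹¹ / 9
    = 81 × 5.29 × 10⁻¹¹ / 9 = 4.76 × 10⁻¹⁰ m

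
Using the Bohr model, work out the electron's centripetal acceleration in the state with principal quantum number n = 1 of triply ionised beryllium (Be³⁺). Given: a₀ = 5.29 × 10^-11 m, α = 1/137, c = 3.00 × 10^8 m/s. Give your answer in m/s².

5.80 × 10^24 m/s²

r = n²a₀/Z = 1.32 × 10^-11 m, v = Zαc/n = 8.76 × 10^6 m/s
a = v²/r = (8.76 × 10^6)² / 1.32 × 10^-11 = 5.80 × 10^24 m/s²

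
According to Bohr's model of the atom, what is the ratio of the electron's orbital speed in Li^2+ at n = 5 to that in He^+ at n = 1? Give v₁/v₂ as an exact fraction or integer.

v ∝ Z^1 · n^-1
v₁/v₂ = (3/2)^1 · (5/1)^-1 = 3/10

3/10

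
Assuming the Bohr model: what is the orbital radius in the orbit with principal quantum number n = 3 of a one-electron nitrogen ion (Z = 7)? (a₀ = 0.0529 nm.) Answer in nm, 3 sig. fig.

r_n = n²a₀/Z = 3² × 0.0529 / 7
    = 9 × 0.0529 / 7 = 0.0680 nm

0.0680 nm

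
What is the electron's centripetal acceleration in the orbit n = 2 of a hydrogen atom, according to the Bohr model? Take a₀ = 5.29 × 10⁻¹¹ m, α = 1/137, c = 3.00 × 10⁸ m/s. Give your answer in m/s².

5.67 × 10²¹ m/s²

r = n²a₀/Z = 2.12 × 10⁻¹⁰ m, v = Zαc/n = 1.09 × 10⁶ m/s
a = v²/r = (1.09 × 10⁶)² / 2.12 × 10⁻¹⁰ = 5.67 × 10²¹ m/s²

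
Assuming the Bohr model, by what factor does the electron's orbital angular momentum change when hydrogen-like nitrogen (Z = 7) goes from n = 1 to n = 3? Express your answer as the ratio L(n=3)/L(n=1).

L = nℏ depends only on n, so L ∝ n.
L(n=3)/L(n=1) = (3/1)^1 = 3

3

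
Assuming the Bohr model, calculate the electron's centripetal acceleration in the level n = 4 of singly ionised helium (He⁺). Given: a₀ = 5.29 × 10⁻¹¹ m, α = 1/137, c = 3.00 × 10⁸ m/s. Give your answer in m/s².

2.83 × 10²¹ m/s²

r = n²a₀/Z = 4.23 × 10⁻¹⁰ m, v = Zαc/n = 1.09 × 10⁶ m/s
a = v²/r = (1.09 × 10⁶)² / 4.23 × 10⁻¹⁰ = 2.83 × 10²¹ m/s²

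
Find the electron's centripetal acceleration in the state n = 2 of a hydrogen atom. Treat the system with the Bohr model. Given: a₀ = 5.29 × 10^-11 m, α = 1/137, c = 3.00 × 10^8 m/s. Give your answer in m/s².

5.67 × 10^21 m/s²

r = n²a₀/Z = 2.12 × 10^-10 m, v = Zαc/n = 1.09 × 10^6 m/s
a = v²/r = (1.09 × 10^6)² / 2.12 × 10^-10 = 5.67 × 10^21 m/s²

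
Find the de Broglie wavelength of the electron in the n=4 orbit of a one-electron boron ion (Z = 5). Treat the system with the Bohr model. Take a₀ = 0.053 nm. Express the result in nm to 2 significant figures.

0.27 nm

The Bohr quantisation condition is nλ = 2πr_n.
r_n = n²a₀/Z = 0.17 nm
λ = 2πr_n/n = 2π·0.17/4 = 0.27 nm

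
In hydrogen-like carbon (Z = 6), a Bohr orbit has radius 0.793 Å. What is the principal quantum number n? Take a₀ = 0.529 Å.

3

r_n = n²a₀/Z ⇒ n² = rZ/a₀ = 0.793 × 6 / 0.529 ≈ 8.99
n = 3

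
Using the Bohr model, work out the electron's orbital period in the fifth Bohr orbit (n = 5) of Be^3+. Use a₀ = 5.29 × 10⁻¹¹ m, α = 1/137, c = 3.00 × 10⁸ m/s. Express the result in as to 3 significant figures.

r = n²a₀/Z = 5²·5.29 × 10⁻¹¹/4 = 3.31 × 10⁻¹⁰ m
v = Zαc/n = 4·0.00730·3.00 × 10⁸/5 = 1.75 × 10⁶ m/s
T = 2πr/v = 1.19 × 10⁻¹⁵ s = 1190 as

1190 as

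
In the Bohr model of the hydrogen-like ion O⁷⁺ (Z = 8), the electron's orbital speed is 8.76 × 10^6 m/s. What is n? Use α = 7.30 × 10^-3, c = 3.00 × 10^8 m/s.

2

v_n = Zαc/n ⇒ n = Zαc/v = 8 × 0.00730 × 3.00 × 10^8 / 8.76 × 10^6 ≈ 2.00
n = 2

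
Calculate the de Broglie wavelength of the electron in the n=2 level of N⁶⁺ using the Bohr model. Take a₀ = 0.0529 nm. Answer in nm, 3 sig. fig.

The Bohr quantisation condition is nλ = 2πr_n.
r_n = n²a₀/Z = 0.0302 nm
λ = 2πr_n/n = 2π·0.0302/2 = 0.0950 nm

0.0950 nm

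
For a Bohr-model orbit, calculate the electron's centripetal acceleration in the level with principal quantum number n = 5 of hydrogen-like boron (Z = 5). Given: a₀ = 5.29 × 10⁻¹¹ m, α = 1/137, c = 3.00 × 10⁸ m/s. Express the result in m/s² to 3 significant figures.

1.81 × 10²² m/s²

r = n²a₀/Z = 2.64 × 10⁻¹⁰ m, v = Zαc/n = 2.19 × 10⁶ m/s
a = v²/r = (2.19 × 10⁶)² / 2.64 × 10⁻¹⁰ = 1.81 × 10²² m/s²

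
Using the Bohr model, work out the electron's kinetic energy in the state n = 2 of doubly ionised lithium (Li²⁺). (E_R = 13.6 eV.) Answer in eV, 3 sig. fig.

30.6 eV

For a Coulomb orbit the virial theorem gives K = −E_n.
E_n = −E_R·Z²/n², so K = E_R·Z²/n² = 13.6 × 3²/2² = 30.6 eV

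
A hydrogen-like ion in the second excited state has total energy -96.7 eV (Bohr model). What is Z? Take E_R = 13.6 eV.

8

E_n = −E_R Z²/n² ⇒ Z² = −E_n n²/E_R = 96.7 × 3² / 13.6 ≈ 63.99
Z = 8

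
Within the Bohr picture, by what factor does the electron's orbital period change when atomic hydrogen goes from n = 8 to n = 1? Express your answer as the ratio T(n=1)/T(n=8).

1/512

T ∝ Z^-2 · n^3; with Z fixed, T ∝ n^3.
T(n=1)/T(n=8) = (1/8)^3 = 1/512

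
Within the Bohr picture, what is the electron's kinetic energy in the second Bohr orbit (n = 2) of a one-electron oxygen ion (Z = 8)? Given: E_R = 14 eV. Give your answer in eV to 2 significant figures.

220 eV

For a Coulomb orbit the virial theorem gives K = −E_n.
E_n = −E_R·Z²/n², so K = E_R·Z²/n² = 14 × 8²/2² = 220 eV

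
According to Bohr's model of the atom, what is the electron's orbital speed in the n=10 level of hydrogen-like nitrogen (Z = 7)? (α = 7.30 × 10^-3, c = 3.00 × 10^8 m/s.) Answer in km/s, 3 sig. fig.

1530 km/s

v_n = Zαc/n = 7 × 0.00730 × 3.00 × 10^8 / 10
    = 1530 km/s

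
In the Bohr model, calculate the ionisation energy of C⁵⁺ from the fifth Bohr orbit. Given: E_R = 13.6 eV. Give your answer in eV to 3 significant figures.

19.6 eV

E_n = −E_R·Z²/n² = −13.6 × 6²/5² eV = -19.6 eV
Ionisation energy = −E_n = 19.6 eV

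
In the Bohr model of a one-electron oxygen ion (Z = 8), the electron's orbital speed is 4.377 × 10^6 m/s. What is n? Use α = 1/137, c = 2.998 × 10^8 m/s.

v_n = Zαc/n ⇒ n = Zαc/v = 8 × 0.007299 × 2.998 × 10^8 / 4.377 × 10^6 ≈ 4.00
n = 4

4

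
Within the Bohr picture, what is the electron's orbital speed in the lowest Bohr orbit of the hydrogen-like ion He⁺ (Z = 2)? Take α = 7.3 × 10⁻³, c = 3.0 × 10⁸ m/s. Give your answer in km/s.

v_n = Zαc/n = 2 × 0.0073 × 3.0 × 10⁸ / 1
    = 4400 km/s

4400 km/s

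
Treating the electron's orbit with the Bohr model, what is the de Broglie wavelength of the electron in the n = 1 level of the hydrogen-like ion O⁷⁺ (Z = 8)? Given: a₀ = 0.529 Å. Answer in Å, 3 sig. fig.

The Bohr quantisation condition is nλ = 2πr_n.
r_n = n²a₀/Z = 0.0661 Å
λ = 2πr_n/n = 2π·0.0661/1 = 0.415 Å

0.415 Å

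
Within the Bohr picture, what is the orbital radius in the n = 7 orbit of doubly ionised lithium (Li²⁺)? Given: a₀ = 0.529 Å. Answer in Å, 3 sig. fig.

r_n = n²a₀/Z = 7² × 0.529 / 3
    = 49 × 0.529 / 3 = 8.64 Å

8.64 Å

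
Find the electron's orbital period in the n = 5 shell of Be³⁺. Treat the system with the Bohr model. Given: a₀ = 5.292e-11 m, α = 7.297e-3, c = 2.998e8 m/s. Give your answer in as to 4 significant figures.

r = n²a₀/Z = 5²·5.292e-11/4 = 3.308e-10 m
v = Zαc/n = 4·0.007297·2.998e8/5 = 1.750e6 m/s
T = 2πr/v = 1.187e-15 s = 1187 as

1187 as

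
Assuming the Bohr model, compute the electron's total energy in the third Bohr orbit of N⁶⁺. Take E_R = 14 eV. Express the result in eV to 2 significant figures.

-76 eV

E_n = −E_R·Z²/n² = −14 × 7²/3² = -76 eV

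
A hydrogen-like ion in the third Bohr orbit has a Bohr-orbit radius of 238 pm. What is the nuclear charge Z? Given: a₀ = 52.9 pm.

r_n = n²a₀/Z ⇒ Z = n²a₀/r = 3² × 52.9 / 238 ≈ 2.00
Z = 2

2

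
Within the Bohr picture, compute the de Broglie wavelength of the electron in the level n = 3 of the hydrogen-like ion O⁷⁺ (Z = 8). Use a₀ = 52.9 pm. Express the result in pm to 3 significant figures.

125 pm

The Bohr quantisation condition is nλ = 2πr_n.
r_n = n²a₀/Z = 59.5 pm
λ = 2πr_n/n = 2π·59.5/3 = 125 pm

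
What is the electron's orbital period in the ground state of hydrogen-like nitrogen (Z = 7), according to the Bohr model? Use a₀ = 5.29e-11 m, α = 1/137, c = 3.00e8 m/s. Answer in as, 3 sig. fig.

3.10 as

r = n²a₀/Z = 1²·5.29e-11/7 = 7.56e-12 m
v = Zαc/n = 7·0.00730·3.00e8/1 = 1.53e7 m/s
T = 2πr/v = 3.10e-18 s = 3.10 as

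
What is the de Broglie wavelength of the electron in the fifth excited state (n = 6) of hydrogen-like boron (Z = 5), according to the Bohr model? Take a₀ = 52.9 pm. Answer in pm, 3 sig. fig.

The Bohr quantisation condition is nλ = 2πr_n.
r_n = n²a₀/Z = 381 pm
λ = 2πr_n/n = 2π·381/6 = 399 pm

399 pm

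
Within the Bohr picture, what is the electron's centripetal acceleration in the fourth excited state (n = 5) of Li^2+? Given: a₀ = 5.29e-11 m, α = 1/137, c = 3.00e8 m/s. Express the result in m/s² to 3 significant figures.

r = n²a₀/Z = 4.41e-10 m, v = Zαc/n = 1.31e6 m/s
a = v²/r = (1.31e6)² / 4.41e-10 = 3.92e21 m/s²

3.92e21 m/s²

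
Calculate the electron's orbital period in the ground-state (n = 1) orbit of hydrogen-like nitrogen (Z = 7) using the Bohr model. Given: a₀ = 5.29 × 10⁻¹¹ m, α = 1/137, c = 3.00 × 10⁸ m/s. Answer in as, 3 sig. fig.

r = n²a₀/Z = 1²·5.29 × 10⁻¹¹/7 = 7.56 × 10⁻¹² m
v = Zαc/n = 7·0.00730·3.00 × 10⁸/1 = 1.53 × 10⁷ m/s
T = 2πr/v = 3.10 × 10⁻¹⁸ s = 3.10 as

3.10 as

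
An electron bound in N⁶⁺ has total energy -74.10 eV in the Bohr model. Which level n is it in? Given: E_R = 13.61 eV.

3

E_n = −E_R Z²/n² ⇒ n² = E_R Z²/(−E_n) = 13.61 × 7² / 74.10 ≈ 9.00
n = 3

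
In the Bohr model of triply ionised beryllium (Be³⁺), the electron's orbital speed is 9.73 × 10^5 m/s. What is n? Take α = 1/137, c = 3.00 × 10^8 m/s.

9

v_n = Zαc/n ⇒ n = Zαc/v = 4 × 0.00730 × 3.00 × 10^8 / 9.73 × 10^5 ≈ 9.00
n = 9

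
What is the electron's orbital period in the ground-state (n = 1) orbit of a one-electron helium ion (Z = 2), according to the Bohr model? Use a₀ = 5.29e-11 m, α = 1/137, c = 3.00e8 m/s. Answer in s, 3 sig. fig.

3.79e-17 s

r = n²a₀/Z = 1²·5.29e-11/2 = 2.65e-11 m
v = Zαc/n = 2·0.00730·3.00e8/1 = 4.38e6 m/s
T = 2πr/v = 3.79e-17 s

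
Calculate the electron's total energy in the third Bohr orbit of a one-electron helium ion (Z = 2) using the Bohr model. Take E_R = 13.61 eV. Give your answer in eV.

E_n = −E_R·Z²/n² = −13.61 × 2²/3² = -6.049 eV

-6.049 eV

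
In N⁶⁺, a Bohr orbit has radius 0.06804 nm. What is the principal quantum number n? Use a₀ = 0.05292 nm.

3

r_n = n²a₀/Z ⇒ n² = rZ/a₀ = 0.06804 × 7 / 0.05292 ≈ 9.00
n = 3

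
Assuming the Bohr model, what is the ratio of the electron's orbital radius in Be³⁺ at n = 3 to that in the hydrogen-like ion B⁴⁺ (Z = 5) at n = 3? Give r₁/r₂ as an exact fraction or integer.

r ∝ Z^-1 · n^2
r₁/r₂ = (4/5)^-1 · (3/3)^2 = 5/4

5/4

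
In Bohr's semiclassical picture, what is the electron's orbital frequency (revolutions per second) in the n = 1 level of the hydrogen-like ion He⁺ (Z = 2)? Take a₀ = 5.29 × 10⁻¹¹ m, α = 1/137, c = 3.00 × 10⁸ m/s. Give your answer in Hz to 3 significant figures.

r = n²a₀/Z = 2.65 × 10⁻¹¹ m, v = Zαc/n = 4.38 × 10⁶ m/s
f = v/(2πr) = 2.64 × 10¹⁶ Hz

2.64 × 10¹⁶ Hz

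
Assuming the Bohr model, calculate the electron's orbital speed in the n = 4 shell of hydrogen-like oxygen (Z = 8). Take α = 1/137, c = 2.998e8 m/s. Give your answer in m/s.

4.377e6 m/s

v_n = Zαc/n = 8 × 0.007299 × 2.998e8 / 4
    = 4.377e6 m/s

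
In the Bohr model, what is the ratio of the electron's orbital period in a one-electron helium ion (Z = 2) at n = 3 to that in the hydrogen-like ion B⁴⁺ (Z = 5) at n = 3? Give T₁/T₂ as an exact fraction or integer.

T ∝ Z^-2 · n^3
T₁/T₂ = (2/5)^-2 · (3/3)^3 = 25/4

25/4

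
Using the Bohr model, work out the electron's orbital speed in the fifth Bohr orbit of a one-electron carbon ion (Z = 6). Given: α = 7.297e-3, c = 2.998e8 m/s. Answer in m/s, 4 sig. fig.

2.625e6 m/s

v_n = Zαc/n = 6 × 0.007297 × 2.998e8 / 5
    = 2.625e6 m/s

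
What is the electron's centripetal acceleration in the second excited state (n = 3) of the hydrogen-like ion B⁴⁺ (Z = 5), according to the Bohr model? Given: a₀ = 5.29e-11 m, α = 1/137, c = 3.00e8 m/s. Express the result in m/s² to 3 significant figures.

r = n²a₀/Z = 9.52e-11 m, v = Zαc/n = 3.65e6 m/s
a = v²/r = (3.65e6)² / 9.52e-11 = 1.40e23 m/s²

1.40e23 m/s²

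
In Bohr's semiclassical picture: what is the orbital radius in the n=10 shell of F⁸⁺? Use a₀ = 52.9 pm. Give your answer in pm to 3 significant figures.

r_n = n²a₀/Z = 10² × 52.9 / 9
    = 100 × 52.9 / 9 = 588 pm

588 pm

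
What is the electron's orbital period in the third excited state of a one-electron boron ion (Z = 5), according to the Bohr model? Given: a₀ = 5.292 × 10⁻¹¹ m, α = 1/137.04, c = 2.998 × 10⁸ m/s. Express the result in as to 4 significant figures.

r = n²a₀/Z = 4²·5.292 × 10⁻¹¹/5 = 1.693 × 10⁻¹⁰ m
v = Zαc/n = 5·0.007297·2.998 × 10⁸/4 = 2.735 × 10⁶ m/s
T = 2πr/v = 3.891 × 10⁻¹⁶ s = 389.1 as

389.1 as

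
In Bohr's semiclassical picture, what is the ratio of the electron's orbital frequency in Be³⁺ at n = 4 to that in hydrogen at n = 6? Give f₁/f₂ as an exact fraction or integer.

f ∝ Z^2 · n^-3
f₁/f₂ = (4/1)^2 · (4/6)^-3 = 54

54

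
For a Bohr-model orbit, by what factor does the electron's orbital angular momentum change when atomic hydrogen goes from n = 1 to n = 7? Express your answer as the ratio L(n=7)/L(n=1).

L = nℏ depends only on n, so L ∝ n.
L(n=7)/L(n=1) = (7/1)^1 = 7

7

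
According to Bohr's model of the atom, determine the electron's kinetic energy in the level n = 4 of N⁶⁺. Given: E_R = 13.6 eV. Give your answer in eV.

41.6 eV

For a Coulomb orbit the virial theorem gives K = −E_n.
E_n = −E_R·Z²/n², so K = E_R·Z²/n² = 13.6 × 7²/4² = 41.6 eV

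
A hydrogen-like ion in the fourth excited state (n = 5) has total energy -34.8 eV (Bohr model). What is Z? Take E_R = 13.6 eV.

E_n = −E_R Z²/n² ⇒ Z² = −E_n n²/E_R = 34.8 × 5² / 13.6 ≈ 63.97
Z = 8

8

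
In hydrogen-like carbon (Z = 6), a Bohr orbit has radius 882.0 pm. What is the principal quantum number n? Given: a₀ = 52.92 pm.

r_n = n²a₀/Z ⇒ n² = rZ/a₀ = 882.0 × 6 / 52.92 ≈ 100.00
n = 10

10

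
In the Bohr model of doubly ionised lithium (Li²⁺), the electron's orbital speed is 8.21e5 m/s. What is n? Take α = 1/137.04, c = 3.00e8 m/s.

8

v_n = Zαc/n ⇒ n = Zαc/v = 3 × 0.00730 × 3.00e8 / 8.21e5 ≈ 8.00
n = 8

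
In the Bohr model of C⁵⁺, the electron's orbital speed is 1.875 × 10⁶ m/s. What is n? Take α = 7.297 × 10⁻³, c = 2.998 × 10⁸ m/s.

7

v_n = Zαc/n ⇒ n = Zαc/v = 6 × 0.007297 × 2.998 × 10⁸ / 1.875 × 10⁶ ≈ 7.00
n = 7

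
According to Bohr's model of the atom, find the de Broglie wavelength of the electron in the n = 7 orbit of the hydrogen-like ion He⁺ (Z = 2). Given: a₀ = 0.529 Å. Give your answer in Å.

11.6 Å

The Bohr quantisation condition is nλ = 2πr_n.
r_n = n²a₀/Z = 13.0 Å
λ = 2πr_n/n = 2π·13.0/7 = 11.6 Å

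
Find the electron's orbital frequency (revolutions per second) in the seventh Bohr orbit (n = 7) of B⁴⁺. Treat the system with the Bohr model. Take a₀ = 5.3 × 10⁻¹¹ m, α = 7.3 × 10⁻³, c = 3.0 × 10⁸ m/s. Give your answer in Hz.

4.8 × 10¹⁴ Hz

r = n²a₀/Z = 5.2 × 10⁻¹⁰ m, v = Zαc/n = 1.6 × 10⁶ m/s
f = v/(2πr) = 4.8 × 10¹⁴ Hz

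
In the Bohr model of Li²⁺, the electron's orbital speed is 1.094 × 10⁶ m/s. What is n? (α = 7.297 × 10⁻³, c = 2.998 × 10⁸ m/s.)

v_n = Zαc/n ⇒ n = Zαc/v = 3 × 0.007297 × 2.998 × 10⁸ / 1.094 × 10⁶ ≈ 6.00
n = 6

6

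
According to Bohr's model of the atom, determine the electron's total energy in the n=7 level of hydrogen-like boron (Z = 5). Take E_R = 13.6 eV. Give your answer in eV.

-6.94 eV

E_n = −E_R·Z²/n² = −13.6 × 5²/7² = -6.94 eV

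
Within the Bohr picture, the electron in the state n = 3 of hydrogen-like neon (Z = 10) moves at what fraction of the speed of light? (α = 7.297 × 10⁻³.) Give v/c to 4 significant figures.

v_n = Zαc/n, so v/c = Zα/n = 10 × 0.007297 / 3 = 0.02432

0.02432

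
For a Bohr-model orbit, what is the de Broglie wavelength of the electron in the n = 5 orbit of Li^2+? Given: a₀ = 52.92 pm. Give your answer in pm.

The Bohr quantisation condition is nλ = 2πr_n.
r_n = n²a₀/Z = 441.0 pm
λ = 2πr_n/n = 2π·441.0/5 = 554.2 pm

554.2 pm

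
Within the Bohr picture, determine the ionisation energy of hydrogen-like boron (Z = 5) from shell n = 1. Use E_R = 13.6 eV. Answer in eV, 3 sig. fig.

E_n = −E_R·Z²/n² = −13.6 × 5²/1² eV = -340 eV
Ionisation energy = −E_n = 340 eV

340 eV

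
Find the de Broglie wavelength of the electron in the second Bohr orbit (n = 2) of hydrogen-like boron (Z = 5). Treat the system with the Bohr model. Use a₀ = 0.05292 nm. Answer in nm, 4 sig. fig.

0.1330 nm

The Bohr quantisation condition is nλ = 2πr_n.
r_n = n²a₀/Z = 0.04234 nm
λ = 2πr_n/n = 2π·0.04234/2 = 0.1330 nm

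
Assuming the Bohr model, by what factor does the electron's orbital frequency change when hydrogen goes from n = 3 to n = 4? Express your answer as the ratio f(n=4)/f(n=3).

f ∝ Z^2 · n^-3; with Z fixed, f ∝ n^-3.
f(n=4)/f(n=3) = (4/3)^-3 = 27/64

27/64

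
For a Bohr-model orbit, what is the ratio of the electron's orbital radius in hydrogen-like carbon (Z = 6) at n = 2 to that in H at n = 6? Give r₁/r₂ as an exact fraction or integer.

r ∝ Z^-1 · n^2
r₁/r₂ = (6/1)^-1 · (2/6)^2 = 1/54

1/54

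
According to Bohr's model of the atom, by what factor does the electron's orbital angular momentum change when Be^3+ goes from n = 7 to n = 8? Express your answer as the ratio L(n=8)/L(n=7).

L = nℏ depends only on n, so L ∝ n.
L(n=8)/L(n=7) = (8/7)^1 = 8/7

8/7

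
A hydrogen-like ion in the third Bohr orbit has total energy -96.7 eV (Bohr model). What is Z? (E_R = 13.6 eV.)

8

E_n = −E_R Z²/n² ⇒ Z² = −E_n n²/E_R = 96.7 × 3² / 13.6 ≈ 63.99
Z = 8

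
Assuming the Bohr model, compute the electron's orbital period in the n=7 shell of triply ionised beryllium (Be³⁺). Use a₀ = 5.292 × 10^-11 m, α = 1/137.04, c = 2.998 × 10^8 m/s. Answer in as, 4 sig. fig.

3258 as

r = n²a₀/Z = 7²·5.292 × 10^-11/4 = 6.483 × 10^-10 m
v = Zαc/n = 4·0.007297·2.998 × 10^8/7 = 1.250 × 10^6 m/s
T = 2πr/v = 3.258 × 10^-15 s = 3258 as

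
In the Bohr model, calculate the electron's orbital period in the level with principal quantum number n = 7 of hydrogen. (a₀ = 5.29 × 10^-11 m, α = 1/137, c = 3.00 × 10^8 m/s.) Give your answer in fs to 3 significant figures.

r = n²a₀/Z = 7²·5.29 × 10^-11/1 = 2.59 × 10^-9 m
v = Zαc/n = 1·0.00730·3.00 × 10^8/7 = 3.13 × 10^5 m/s
T = 2πr/v = 5.21 × 10^-14 s = 52.1 fs

52.1 fs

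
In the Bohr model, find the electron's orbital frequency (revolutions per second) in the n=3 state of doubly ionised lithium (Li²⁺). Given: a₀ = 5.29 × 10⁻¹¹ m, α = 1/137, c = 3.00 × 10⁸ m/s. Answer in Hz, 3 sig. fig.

r = n²a₀/Z = 1.59 × 10⁻¹⁰ m, v = Zαc/n = 2.19 × 10⁶ m/s
f = v/(2πr) = 2.20 × 10¹⁵ Hz

2.20 × 10¹⁵ Hz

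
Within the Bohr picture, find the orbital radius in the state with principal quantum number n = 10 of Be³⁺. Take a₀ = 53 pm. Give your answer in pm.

1300 pm

r_n = n²a₀/Z = 10² × 53 / 4
    = 100 × 53 / 4 = 1300 pm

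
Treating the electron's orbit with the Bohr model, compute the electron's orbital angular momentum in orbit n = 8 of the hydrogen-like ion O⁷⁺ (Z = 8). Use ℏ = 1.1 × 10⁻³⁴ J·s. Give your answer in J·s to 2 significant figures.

L_n = nℏ = 8 × 1.1 × 10⁻³⁴ = 8.8 × 10⁻³⁴ J·s

8.8 × 10⁻³⁴ J·s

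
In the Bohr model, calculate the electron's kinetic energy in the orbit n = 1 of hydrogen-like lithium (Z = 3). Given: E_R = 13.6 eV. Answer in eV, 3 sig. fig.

122 eV

For a Coulomb orbit the virial theorem gives K = −E_n.
E_n = −E_R·Z²/n², so K = E_R·Z²/n² = 13.6 × 3²/1² = 122 eV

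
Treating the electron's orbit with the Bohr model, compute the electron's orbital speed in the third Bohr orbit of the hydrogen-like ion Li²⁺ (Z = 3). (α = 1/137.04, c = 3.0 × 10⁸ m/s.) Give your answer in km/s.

v_n = Zαc/n = 3 × 0.0073 × 3.0 × 10⁸ / 3
    = 2200 km/s

2200 km/s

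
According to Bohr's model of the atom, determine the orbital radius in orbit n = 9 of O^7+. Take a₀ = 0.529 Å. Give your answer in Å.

r_n = n²a₀/Z = 9² × 0.529 / 8
    = 81 × 0.529 / 8 = 5.36 Å

5.36 Å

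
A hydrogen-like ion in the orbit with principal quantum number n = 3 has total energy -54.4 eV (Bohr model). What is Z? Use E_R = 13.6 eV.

E_n = −E_R Z²/n² ⇒ Z² = −E_n n²/E_R = 54.4 × 3² / 13.6 ≈ 36.00
Z = 6

6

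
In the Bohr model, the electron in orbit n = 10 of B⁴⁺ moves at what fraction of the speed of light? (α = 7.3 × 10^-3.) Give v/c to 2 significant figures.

0.0036

v_n = Zαc/n, so v/c = Zα/n = 5 × 0.0073 / 10 = 0.0036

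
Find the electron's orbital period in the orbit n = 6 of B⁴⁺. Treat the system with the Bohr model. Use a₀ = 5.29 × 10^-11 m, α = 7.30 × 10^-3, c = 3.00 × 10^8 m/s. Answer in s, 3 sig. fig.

r = n²a₀/Z = 6²·5.29 × 10^-11/5 = 3.81 × 10^-10 m
v = Zαc/n = 5·0.00730·3.00 × 10^8/6 = 1.82 × 10^6 m/s
T = 2πr/v = 1.31 × 10^-15 s

1.31 × 10^-15 s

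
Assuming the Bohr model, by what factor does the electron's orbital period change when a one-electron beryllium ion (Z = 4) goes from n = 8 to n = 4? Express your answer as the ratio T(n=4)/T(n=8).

1/8

T ∝ Z^-2 · n^3; with Z fixed, T ∝ n^3.
T(n=4)/T(n=8) = (4/8)^3 = 1/8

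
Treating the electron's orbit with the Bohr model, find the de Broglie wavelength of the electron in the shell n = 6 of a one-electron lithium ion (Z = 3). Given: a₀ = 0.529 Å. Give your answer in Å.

6.65 Å

The Bohr quantisation condition is nλ = 2πr_n.
r_n = n²a₀/Z = 6.35 Å
λ = 2πr_n/n = 2π·6.35/6 = 6.65 Å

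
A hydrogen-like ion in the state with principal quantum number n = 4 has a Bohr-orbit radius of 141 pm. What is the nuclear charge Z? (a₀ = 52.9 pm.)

6

r_n = n²a₀/Z ⇒ Z = n²a₀/r = 4² × 52.9 / 141 ≈ 6.00
Z = 6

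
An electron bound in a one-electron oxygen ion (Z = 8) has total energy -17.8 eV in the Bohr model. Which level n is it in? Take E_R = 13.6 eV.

7

E_n = −E_R Z²/n² ⇒ n² = E_R Z²/(−E_n) = 13.6 × 8² / 17.8 ≈ 48.90
n = 7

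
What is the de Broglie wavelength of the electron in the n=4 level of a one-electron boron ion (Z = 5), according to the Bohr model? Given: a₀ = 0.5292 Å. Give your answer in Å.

The Bohr quantisation condition is nλ = 2πr_n.
r_n = n²a₀/Z = 1.693 Å
λ = 2πr_n/n = 2π·1.693/4 = 2.660 Å

2.660 Å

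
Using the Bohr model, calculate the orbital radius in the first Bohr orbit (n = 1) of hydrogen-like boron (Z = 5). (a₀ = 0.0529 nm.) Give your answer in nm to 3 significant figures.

0.0106 nm

r_n = n²a₀/Z = 1² × 0.0529 / 5
    = 1 × 0.0529 / 5 = 0.0106 nm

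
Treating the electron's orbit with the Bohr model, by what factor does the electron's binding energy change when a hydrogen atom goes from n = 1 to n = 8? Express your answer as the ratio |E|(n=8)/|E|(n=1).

1/64

|E| ∝ Z^2 · n^-2; with Z fixed, |E| ∝ n^-2.
|E|(n=8)/|E|(n=1) = (8/1)^-2 = 1/64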